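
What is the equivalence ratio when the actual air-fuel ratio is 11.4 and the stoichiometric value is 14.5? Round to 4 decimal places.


phi = AFR_stoich / AFR_actual
phi = 14.5 / 11.4 = 1.2719


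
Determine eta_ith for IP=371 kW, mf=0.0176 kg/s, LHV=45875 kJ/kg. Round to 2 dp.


eta_ith = (IP / (mf * LHV)) * 100
Denominator = 0.0176 * 45875 = 807.4000 kW
eta_ith = (371 / 807.4000) * 100 = 45.95%


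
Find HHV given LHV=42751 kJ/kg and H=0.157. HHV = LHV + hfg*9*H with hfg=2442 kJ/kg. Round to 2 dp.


HHV = LHV + hfg * 9 * H
Water addition = 2442 * 9 * 0.157 = 3450.546 kJ/kg
HHV = 42751 + 3450.546 = 46201.55 kJ/kg


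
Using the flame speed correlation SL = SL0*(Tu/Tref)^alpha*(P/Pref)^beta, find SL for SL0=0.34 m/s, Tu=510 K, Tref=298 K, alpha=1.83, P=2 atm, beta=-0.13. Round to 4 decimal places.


SL = SL0 * (Tu/Tref)^alpha * (P/Pref)^beta
T ratio = 510/298 = 1.71140940
(T ratio)^alpha = 1.71140940^1.83 = 2.673238
(P/Pref)^beta = 2^(-0.13) = 0.913831
SL = 0.34 * 2.673238 * 0.913831 = 0.8306 m/s


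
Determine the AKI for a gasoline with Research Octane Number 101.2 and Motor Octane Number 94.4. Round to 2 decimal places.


AKI = (RON + MON) / 2
AKI = (101.2 + 94.4) / 2
AKI = 195.6 / 2 = 97.80


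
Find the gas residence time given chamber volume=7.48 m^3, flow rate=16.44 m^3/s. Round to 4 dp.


tau = V / Q_flow
tau = 7.48 / 16.44 = 0.4550 s


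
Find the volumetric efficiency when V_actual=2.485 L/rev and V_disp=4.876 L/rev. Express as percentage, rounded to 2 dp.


eta_v = (V_actual / V_disp) * 100
Ratio = 2.485 / 4.876 = 0.5096
eta_v = 0.5096 * 100 = 50.96%


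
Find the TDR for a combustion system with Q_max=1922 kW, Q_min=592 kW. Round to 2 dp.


TDR = Q_max / Q_min
TDR = 1922 / 592 = 3.25


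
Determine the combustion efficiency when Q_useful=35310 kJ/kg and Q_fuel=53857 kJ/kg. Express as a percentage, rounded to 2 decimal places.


Efficiency = (Q_useful / Q_fuel) * 100
Efficiency = (35310 / 53857) * 100
Efficiency = 0.6556 * 100 = 65.56%


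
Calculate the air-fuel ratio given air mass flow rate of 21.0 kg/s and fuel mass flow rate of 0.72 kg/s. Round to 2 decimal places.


AFR = m_air / m_fuel
AFR = 21.0 / 0.72 = 29.17


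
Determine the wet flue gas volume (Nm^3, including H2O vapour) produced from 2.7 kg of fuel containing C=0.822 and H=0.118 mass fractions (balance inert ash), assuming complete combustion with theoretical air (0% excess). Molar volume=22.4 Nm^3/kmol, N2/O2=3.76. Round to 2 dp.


Per kg fuel: CO2 = (C/12 kmol)*22.4 = (0.822/12)*22.4 = 1.53440 Nm^3
Per kg fuel: H2O = (H/2 kmol)*22.4 = (0.118/2)*22.4 = 1.32160 Nm^3
O2 needed per kg fuel = C/12 + H/4 = 0.822/12 + 0.118/4 = 0.09800000 kmol
Per kg fuel: N2 = O2*3.76*22.4 = 0.09800000*3.76*22.4 = 8.25395 Nm^3
Total per kg = 1.53440 + 1.32160 + 8.25395 = 11.10995 Nm^3
Total = 11.10995 * 2.7 = 30.00 Nm^3


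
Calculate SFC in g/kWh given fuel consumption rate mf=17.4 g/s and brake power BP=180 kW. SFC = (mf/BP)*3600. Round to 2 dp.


SFC = (mf / BP) * 3600
Rate = 17.4 / 180 = 0.096667 g/(s*kW)
SFC = 0.096667 * 3600 = 348.00 g/kWh


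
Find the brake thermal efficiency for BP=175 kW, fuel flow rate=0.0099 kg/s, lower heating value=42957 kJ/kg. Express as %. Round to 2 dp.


eta_BTE = (BP / (mf * LHV)) * 100
Denominator = 0.0099 * 42957 = 425.2743 kW
eta_BTE = (175 / 425.2743) * 100 = 41.15%


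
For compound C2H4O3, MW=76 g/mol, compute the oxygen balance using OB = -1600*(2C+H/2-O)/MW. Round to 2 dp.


OB = -1600 * (2C + H/2 - O) / MW
Inner = 2*2 + 4/2 - 3 = 3.00
OB = -1600 * 3.00 / 76 = -63.16%


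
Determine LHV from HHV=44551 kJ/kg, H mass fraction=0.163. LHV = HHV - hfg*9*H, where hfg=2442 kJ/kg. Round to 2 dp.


LHV = HHV - hfg * 9 * H
Water correction = 2442 * 9 * 0.163 = 3582.414 kJ/kg
LHV = 44551 - 3582.414 = 40968.59 kJ/kg


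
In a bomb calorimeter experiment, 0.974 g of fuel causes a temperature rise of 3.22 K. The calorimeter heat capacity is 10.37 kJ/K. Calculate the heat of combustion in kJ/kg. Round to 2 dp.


Hc = C_cal * delta_T / m_fuel
Q_released = 10.37 * 3.22 = 33.3914 kJ
m_fuel = 0.974 g = 0.974/1000 kg = 0.000974 kg
Hc = 33.3914 / 0.000974 = 34282.75 kJ/kg


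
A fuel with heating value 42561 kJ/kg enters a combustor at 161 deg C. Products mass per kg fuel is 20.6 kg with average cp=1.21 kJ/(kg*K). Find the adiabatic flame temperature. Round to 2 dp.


T_ad = T_in + Hc / (m_p * cp)
Denominator = 20.6 * 1.21 = 24.9260
Temperature rise = 42561 / 24.9260 = 1707.49 K
T_ad = 161 + 1707.49 = 1868.49 deg C


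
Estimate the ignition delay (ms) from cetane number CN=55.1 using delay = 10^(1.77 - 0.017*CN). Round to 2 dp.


delay = 10^(1.77 - 0.017*CN)
Exponent = 1.77 - 0.017*55.1 = 0.8333
delay = 10^0.8333 = 6.81 ms


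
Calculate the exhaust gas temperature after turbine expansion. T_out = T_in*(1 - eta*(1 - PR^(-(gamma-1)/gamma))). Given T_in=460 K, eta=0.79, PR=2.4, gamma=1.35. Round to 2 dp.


T_out = T_in * (1 - eta * (1 - PR^(-(gamma-1)/gamma)))
Exponent = -(1.35-1)/1.35 = -0.25925926
PR^exp = 2.4^(-0.25925926) = 0.79694200
Factor = 1 - 0.79*(1 - 0.79694200) = 0.83958418
T_out = 460 * 0.83958418 = 386.21 K


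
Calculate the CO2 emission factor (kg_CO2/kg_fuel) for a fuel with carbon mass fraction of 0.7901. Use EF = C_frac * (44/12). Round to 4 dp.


EF = C_frac * (M_CO2 / M_C)
EF = 0.7901 * (44/12)
EF = 0.7901 * 3.666667 = 2.8970 kg_CO2/kg_fuel


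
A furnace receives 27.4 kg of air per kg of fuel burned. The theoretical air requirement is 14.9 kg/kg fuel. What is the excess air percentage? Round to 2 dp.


Excess air = actual - stoichiometric = 27.4 - 14.9 = 12.50 kg/kg fuel
Excess air % = (excess / stoich) * 100 = (12.50 / 14.9) * 100 = 83.89%


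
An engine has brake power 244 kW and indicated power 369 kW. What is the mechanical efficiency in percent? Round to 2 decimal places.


eta_mech = (BP / IP) * 100
Ratio = 244 / 369 = 0.6612
eta_mech = 0.6612 * 100 = 66.12%


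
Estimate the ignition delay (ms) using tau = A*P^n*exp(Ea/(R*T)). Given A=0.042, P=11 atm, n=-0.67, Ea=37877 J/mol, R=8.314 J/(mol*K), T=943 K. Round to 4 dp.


tau = A * P^n * exp(Ea/(R*T))
P^n = 11^(-0.67) = 0.20057043
Ea/(R*T) = 37877/(8.314*943) = 4.831187
exp(Ea/(R*T)) = 125.359693
tau = 0.042 * 0.20057043 * 125.359693 = 1.0560 ms


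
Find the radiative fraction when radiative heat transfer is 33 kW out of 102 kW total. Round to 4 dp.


f_rad = Q_rad / Q_total
f_rad = 33 / 102 = 0.3235


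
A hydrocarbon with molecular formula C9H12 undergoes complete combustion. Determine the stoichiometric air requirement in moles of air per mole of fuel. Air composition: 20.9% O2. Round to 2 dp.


Balanced combustion: C9H12 + 12 O2 -> 9 CO2 + 6 H2O
O2 needed = C + H/4 = 9 + 12/4 = 12.00 moles
Air moles = O2 / 0.209 = 12.00 / 0.209 = 57.42 moles air


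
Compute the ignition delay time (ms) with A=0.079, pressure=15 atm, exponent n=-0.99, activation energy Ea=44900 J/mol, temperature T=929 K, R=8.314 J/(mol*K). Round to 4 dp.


tau = A * P^n * exp(Ea/(R*T))
P^n = 15^(-0.99) = 0.06849670
Ea/(R*T) = 44900/(8.314*929) = 5.813272
exp(Ea/(R*T)) = 334.712349
tau = 0.079 * 0.06849670 * 334.712349 = 1.8112 ms


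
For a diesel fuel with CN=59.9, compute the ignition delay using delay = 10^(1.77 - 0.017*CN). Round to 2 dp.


delay = 10^(1.77 - 0.017*CN)
Exponent = 1.77 - 0.017*59.9 = 0.7517
delay = 10^0.7517 = 5.65 ms


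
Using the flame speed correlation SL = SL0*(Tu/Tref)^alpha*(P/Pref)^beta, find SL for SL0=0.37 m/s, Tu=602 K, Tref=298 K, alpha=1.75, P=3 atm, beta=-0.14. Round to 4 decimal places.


SL = SL0 * (Tu/Tref)^alpha * (P/Pref)^beta
T ratio = 602/298 = 2.02013423
(T ratio)^alpha = 2.02013423^1.75 = 3.423067
(P/Pref)^beta = 3^(-0.14) = 0.857439
SL = 0.37 * 3.423067 * 0.857439 = 1.0860 m/s


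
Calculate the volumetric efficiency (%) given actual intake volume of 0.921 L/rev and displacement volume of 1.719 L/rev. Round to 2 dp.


eta_v = (V_actual / V_disp) * 100
Ratio = 0.921 / 1.719 = 0.5358
eta_v = 0.5358 * 100 = 53.58%


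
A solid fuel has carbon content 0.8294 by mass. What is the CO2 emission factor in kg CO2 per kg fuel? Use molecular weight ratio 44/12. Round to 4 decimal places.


EF = C_frac * (M_CO2 / M_C)
EF = 0.8294 * (44/12)
EF = 0.8294 * 3.666667 = 3.0411 kg_CO2/kg_fuel


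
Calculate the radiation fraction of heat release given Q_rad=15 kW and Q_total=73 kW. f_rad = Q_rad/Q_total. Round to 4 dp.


f_rad = Q_rad / Q_total
f_rad = 15 / 73 = 0.2055


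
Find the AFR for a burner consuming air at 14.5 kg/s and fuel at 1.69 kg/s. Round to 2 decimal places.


AFR = m_air / m_fuel
AFR = 14.5 / 1.69 = 8.58


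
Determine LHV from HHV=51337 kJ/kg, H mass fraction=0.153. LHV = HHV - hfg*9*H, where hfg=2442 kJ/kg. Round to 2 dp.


LHV = HHV - hfg * 9 * H
Water correction = 2442 * 9 * 0.153 = 3362.634 kJ/kg
LHV = 51337 - 3362.634 = 47974.37 kJ/kg


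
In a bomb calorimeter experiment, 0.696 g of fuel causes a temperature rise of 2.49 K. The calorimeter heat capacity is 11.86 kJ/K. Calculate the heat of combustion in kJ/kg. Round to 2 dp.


Hc = C_cal * delta_T / m_fuel
Q_released = 11.86 * 2.49 = 29.5314 kJ
m_fuel = 0.696 g = 0.696/1000 kg = 0.000696 kg
Hc = 29.5314 / 0.000696 = 42430.17 kJ/kg


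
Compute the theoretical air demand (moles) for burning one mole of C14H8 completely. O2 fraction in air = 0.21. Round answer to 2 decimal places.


Balanced combustion: C14H8 + 16 O2 -> 14 CO2 + 4 H2O
O2 needed = C + H/4 = 14 + 8/4 = 16.00 moles
Air moles = O2 / 0.21 = 16.00 / 0.21 = 76.19 moles air


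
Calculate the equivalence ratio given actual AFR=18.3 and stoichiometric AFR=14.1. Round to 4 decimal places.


phi = AFR_stoich / AFR_actual
phi = 14.1 / 18.3 = 0.7705


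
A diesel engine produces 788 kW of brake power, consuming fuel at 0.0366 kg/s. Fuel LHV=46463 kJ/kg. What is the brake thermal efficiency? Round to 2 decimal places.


eta_BTE = (BP / (mf * LHV)) * 100
Denominator = 0.0366 * 46463 = 1700.5458 kW
eta_BTE = (788 / 1700.5458) * 100 = 46.34%


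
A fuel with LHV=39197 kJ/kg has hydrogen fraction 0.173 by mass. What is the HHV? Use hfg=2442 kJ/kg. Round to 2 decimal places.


HHV = LHV + hfg * 9 * H
Water addition = 2442 * 9 * 0.173 = 3802.194 kJ/kg
HHV = 39197 + 3802.194 = 42999.19 kJ/kg


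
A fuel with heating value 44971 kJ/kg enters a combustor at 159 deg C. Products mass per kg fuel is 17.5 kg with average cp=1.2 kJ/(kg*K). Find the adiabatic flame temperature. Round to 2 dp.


T_ad = T_in + Hc / (m_p * cp)
Denominator = 17.5 * 1.2 = 21.0000
Temperature rise = 44971 / 21.0000 = 2141.48 K
T_ad = 159 + 2141.48 = 2300.48 deg C


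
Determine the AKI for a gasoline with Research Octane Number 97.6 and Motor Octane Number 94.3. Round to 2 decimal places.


AKI = (RON + MON) / 2
AKI = (97.6 + 94.3) / 2
AKI = 191.9 / 2 = 95.95


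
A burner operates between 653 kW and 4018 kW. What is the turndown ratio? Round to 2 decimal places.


TDR = Q_max / Q_min
TDR = 4018 / 653 = 6.15


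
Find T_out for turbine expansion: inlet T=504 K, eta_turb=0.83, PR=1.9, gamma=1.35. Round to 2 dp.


T_out = T_in * (1 - eta * (1 - PR^(-(gamma-1)/gamma)))
Exponent = -(1.35-1)/1.35 = -0.25925926
PR^exp = 1.9^(-0.25925926) = 0.84670193
Factor = 1 - 0.83*(1 - 0.84670193) = 0.87276260
T_out = 504 * 0.87276260 = 439.87 K


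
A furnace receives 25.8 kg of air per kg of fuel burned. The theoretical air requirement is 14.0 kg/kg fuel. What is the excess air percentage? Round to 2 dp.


Excess air = actual - stoichiometric = 25.8 - 14.0 = 11.80 kg/kg fuel
Excess air % = (excess / stoich) * 100 = (11.80 / 14.0) * 100 = 84.29%


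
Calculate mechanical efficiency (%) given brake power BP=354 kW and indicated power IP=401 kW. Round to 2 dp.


eta_mech = (BP / IP) * 100
Ratio = 354 / 401 = 0.8828
eta_mech = 0.8828 * 100 = 88.28%


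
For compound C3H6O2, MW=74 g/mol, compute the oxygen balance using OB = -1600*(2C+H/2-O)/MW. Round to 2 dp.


OB = -1600 * (2C + H/2 - O) / MW
Inner = 2*3 + 6/2 - 2 = 7.00
OB = -1600 * 7.00 / 74 = -151.35%


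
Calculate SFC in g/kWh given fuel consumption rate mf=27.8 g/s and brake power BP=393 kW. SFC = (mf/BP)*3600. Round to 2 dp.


SFC = (mf / BP) * 3600
Rate = 27.8 / 393 = 0.070738 g/(s*kW)
SFC = 0.070738 * 3600 = 254.66 g/kWh


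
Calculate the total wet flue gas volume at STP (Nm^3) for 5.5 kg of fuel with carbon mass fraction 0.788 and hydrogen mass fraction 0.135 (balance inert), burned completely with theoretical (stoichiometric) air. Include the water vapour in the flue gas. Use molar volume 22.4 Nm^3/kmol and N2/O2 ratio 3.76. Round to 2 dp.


Per kg fuel: CO2 = (C/12 kmol)*22.4 = (0.788/12)*22.4 = 1.47093 Nm^3
Per kg fuel: H2O = (H/2 kmol)*22.4 = (0.135/2)*22.4 = 1.51200 Nm^3
O2 needed per kg fuel = C/12 + H/4 = 0.788/12 + 0.135/4 = 0.09941667 kmol
Per kg fuel: N2 = O2*3.76*22.4 = 0.09941667*3.76*22.4 = 8.37327 Nm^3
Total per kg = 1.47093 + 1.51200 + 8.37327 = 11.35620 Nm^3
Total = 11.35620 * 5.5 = 62.46 Nm^3


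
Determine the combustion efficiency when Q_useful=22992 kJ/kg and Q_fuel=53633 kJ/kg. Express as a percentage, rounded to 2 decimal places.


Efficiency = (Q_useful / Q_fuel) * 100
Efficiency = (22992 / 53633) * 100
Efficiency = 0.4287 * 100 = 42.87%


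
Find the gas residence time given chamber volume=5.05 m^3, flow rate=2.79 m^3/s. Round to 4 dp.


tau = V / Q_flow
tau = 5.05 / 2.79 = 1.8100 s


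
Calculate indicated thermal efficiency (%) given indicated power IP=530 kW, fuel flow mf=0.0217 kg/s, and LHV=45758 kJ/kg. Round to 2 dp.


eta_ith = (IP / (mf * LHV)) * 100
Denominator = 0.0217 * 45758 = 992.9486 kW
eta_ith = (530 / 992.9486) * 100 = 53.38%


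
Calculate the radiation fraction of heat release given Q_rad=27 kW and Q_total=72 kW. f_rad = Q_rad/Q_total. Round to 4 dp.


f_rad = Q_rad / Q_total
f_rad = 27 / 72 = 0.3750


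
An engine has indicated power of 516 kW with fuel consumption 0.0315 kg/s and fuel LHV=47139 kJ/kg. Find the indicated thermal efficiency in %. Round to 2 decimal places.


eta_ith = (IP / (mf * LHV)) * 100
Denominator = 0.0315 * 47139 = 1484.8785 kW
eta_ith = (516 / 1484.8785) * 100 = 34.75%


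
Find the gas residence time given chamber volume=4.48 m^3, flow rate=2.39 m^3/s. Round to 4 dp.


tau = V / Q_flow
tau = 4.48 / 2.39 = 1.8745 s


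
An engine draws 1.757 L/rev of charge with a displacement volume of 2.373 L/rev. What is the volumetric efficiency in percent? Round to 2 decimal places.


eta_v = (V_actual / V_disp) * 100
Ratio = 1.757 / 2.373 = 0.7404
eta_v = 0.7404 * 100 = 74.04%


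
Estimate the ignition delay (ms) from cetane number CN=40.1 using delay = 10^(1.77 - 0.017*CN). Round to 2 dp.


delay = 10^(1.77 - 0.017*CN)
Exponent = 1.77 - 0.017*40.1 = 1.0883
delay = 10^1.0883 = 12.25 ms


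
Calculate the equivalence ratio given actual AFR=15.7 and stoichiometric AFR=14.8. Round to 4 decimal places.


phi = AFR_stoich / AFR_actual
phi = 14.8 / 15.7 = 0.9427


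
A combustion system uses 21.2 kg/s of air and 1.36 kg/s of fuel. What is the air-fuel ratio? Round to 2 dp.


AFR = m_air / m_fuel
AFR = 21.2 / 1.36 = 15.59


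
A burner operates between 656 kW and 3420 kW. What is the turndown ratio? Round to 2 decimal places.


TDR = Q_max / Q_min
TDR = 3420 / 656 = 5.21


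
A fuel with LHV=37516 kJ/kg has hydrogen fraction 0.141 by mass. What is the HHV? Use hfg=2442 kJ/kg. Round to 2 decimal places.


HHV = LHV + hfg * 9 * H
Water addition = 2442 * 9 * 0.141 = 3098.898 kJ/kg
HHV = 37516 + 3098.898 = 40614.90 kJ/kg


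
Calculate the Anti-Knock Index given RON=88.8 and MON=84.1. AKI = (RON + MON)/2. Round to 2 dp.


AKI = (RON + MON) / 2
AKI = (88.8 + 84.1) / 2
AKI = 172.9 / 2 = 86.45


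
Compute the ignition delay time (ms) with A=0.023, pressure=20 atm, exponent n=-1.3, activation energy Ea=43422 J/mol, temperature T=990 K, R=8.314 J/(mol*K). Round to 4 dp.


tau = A * P^n * exp(Ea/(R*T))
P^n = 20^(-1.3) = 0.02035453
Ea/(R*T) = 43422/(8.314*990) = 5.275512
exp(Ea/(R*T)) = 195.490525
tau = 0.023 * 0.02035453 * 195.490525 = 0.0915 ms


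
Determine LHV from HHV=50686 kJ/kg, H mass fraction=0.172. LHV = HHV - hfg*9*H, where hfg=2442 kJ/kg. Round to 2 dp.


LHV = HHV - hfg * 9 * H
Water correction = 2442 * 9 * 0.172 = 3780.216 kJ/kg
LHV = 50686 - 3780.216 = 46905.78 kJ/kg


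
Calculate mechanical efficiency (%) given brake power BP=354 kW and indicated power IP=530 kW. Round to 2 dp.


eta_mech = (BP / IP) * 100
Ratio = 354 / 530 = 0.6679
eta_mech = 0.6679 * 100 = 66.79%


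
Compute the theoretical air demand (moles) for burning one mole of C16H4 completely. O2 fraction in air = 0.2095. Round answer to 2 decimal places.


Balanced combustion: C16H4 + 17 O2 -> 16 CO2 + 2 H2O
O2 needed = C + H/4 = 16 + 4/4 = 17.00 moles
Air moles = O2 / 0.2095 = 17.00 / 0.2095 = 81.15 moles air


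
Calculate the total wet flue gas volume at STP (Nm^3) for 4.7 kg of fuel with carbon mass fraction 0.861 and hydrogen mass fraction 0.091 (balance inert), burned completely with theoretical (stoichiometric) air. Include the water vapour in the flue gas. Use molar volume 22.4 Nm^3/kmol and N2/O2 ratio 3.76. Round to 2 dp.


Per kg fuel: CO2 = (C/12 kmol)*22.4 = (0.861/12)*22.4 = 1.60720 Nm^3
Per kg fuel: H2O = (H/2 kmol)*22.4 = (0.091/2)*22.4 = 1.01920 Nm^3
O2 needed per kg fuel = C/12 + H/4 = 0.861/12 + 0.091/4 = 0.09450000 kmol
Per kg fuel: N2 = O2*3.76*22.4 = 0.09450000*3.76*22.4 = 7.95917 Nm^3
Total per kg = 1.60720 + 1.01920 + 7.95917 = 10.58557 Nm^3
Total = 10.58557 * 4.7 = 49.75 Nm^3


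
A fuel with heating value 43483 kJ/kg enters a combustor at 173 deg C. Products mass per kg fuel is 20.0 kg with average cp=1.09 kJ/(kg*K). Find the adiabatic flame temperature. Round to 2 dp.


T_ad = T_in + Hc / (m_p * cp)
Denominator = 20.0 * 1.09 = 21.8000
Temperature rise = 43483 / 21.8000 = 1994.63 K
T_ad = 173 + 1994.63 = 2167.63 deg C


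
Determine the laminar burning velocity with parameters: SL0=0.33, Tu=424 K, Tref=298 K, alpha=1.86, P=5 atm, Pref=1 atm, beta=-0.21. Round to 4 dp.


SL = SL0 * (Tu/Tref)^alpha * (P/Pref)^beta
T ratio = 424/298 = 1.42281879
(T ratio)^alpha = 1.42281879^1.86 = 1.926896
(P/Pref)^beta = 5^(-0.21) = 0.713208
SL = 0.33 * 1.926896 * 0.713208 = 0.4535 m/s


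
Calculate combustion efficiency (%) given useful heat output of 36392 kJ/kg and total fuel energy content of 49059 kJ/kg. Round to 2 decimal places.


Efficiency = (Q_useful / Q_fuel) * 100
Efficiency = (36392 / 49059) * 100
Efficiency = 0.7418 * 100 = 74.18%


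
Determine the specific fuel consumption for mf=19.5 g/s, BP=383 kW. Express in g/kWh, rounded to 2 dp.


SFC = (mf / BP) * 3600
Rate = 19.5 / 383 = 0.050914 g/(s*kW)
SFC = 0.050914 * 3600 = 183.29 g/kWh


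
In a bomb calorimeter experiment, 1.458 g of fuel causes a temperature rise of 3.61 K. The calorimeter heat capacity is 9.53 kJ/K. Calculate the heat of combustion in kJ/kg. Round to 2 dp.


Hc = C_cal * delta_T / m_fuel
Q_released = 9.53 * 3.61 = 34.4033 kJ
m_fuel = 1.458 g = 1.458/1000 kg = 0.001458 kg
Hc = 34.4033 / 0.001458 = 23596.23 kJ/kg


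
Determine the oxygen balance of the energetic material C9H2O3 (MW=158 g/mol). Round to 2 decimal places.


OB = -1600 * (2C + H/2 - O) / MW
Inner = 2*9 + 2/2 - 3 = 16.00
OB = -1600 * 16.00 / 158 = -162.03%


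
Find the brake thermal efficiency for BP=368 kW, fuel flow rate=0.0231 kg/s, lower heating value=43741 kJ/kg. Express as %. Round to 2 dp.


eta_BTE = (BP / (mf * LHV)) * 100
Denominator = 0.0231 * 43741 = 1010.4171 kW
eta_BTE = (368 / 1010.4171) * 100 = 36.42%


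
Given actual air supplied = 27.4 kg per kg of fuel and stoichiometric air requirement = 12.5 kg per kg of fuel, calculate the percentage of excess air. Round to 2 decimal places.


Excess air = actual - stoichiometric = 27.4 - 12.5 = 14.90 kg/kg fuel
Excess air % = (excess / stoich) * 100 = (14.90 / 12.5) * 100 = 119.20%


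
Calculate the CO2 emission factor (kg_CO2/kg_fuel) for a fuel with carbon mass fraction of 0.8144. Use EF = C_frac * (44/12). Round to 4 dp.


EF = C_frac * (M_CO2 / M_C)
EF = 0.8144 * (44/12)
EF = 0.8144 * 3.666667 = 2.9861 kg_CO2/kg_fuel


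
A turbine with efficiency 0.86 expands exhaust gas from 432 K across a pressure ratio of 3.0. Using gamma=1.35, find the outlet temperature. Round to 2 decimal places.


T_out = T_in * (1 - eta * (1 - PR^(-(gamma-1)/gamma)))
Exponent = -(1.35-1)/1.35 = -0.25925926
PR^exp = 3.0^(-0.25925926) = 0.75214556
Factor = 1 - 0.86*(1 - 0.75214556) = 0.78684518
T_out = 432 * 0.78684518 = 339.92 K


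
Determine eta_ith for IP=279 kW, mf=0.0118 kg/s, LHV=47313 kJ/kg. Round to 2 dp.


eta_ith = (IP / (mf * LHV)) * 100
Denominator = 0.0118 * 47313 = 558.2934 kW
eta_ith = (279 / 558.2934) * 100 = 49.97%


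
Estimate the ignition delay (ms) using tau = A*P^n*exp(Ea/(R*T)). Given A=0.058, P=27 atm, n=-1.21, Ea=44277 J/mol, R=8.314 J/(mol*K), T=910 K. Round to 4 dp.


tau = A * P^n * exp(Ea/(R*T))
P^n = 27^(-1.21) = 0.01853744
Ea/(R*T) = 44277/(8.314*910) = 5.852303
exp(Ea/(R*T)) = 348.034849
tau = 0.058 * 0.01853744 * 348.034849 = 0.3742 ms


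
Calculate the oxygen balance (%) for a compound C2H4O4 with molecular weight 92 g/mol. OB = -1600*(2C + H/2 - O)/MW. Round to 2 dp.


OB = -1600 * (2C + H/2 - O) / MW
Inner = 2*2 + 4/2 - 4 = 2.00
OB = -1600 * 2.00 / 92 = -34.78%


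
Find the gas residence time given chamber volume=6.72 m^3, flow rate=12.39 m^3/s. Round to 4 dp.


tau = V / Q_flow
tau = 6.72 / 12.39 = 0.5424 s


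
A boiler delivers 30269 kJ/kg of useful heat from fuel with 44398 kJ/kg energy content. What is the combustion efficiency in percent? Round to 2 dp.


Efficiency = (Q_useful / Q_fuel) * 100
Efficiency = (30269 / 44398) * 100
Efficiency = 0.6818 * 100 = 68.18%


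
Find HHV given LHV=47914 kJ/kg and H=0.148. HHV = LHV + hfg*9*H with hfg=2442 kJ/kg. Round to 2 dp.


HHV = LHV + hfg * 9 * H
Water addition = 2442 * 9 * 0.148 = 3252.744 kJ/kg
HHV = 47914 + 3252.744 = 51166.74 kJ/kg


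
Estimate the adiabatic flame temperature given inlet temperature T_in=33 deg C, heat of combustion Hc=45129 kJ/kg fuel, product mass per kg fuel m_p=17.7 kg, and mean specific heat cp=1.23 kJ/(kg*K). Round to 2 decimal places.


T_ad = T_in + Hc / (m_p * cp)
Denominator = 17.7 * 1.23 = 21.7710
Temperature rise = 45129 / 21.7710 = 2072.90 K
T_ad = 33 + 2072.90 = 2105.90 deg C


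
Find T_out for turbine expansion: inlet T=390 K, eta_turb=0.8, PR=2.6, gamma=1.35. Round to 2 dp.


T_out = T_in * (1 - eta * (1 - PR^(-(gamma-1)/gamma)))
Exponent = -(1.35-1)/1.35 = -0.25925926
PR^exp = 2.6^(-0.25925926) = 0.78057442
Factor = 1 - 0.8*(1 - 0.78057442) = 0.82445954
T_out = 390 * 0.82445954 = 321.54 K


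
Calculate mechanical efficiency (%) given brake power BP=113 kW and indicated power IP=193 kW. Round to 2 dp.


eta_mech = (BP / IP) * 100
Ratio = 113 / 193 = 0.5855
eta_mech = 0.5855 * 100 = 58.55%


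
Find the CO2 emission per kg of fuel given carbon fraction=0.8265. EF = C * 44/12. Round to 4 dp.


EF = C_frac * (M_CO2 / M_C)
EF = 0.8265 * (44/12)
EF = 0.8265 * 3.666667 = 3.0305 kg_CO2/kg_fuel


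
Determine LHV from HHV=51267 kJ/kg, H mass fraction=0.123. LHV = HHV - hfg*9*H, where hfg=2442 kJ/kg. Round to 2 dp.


LHV = HHV - hfg * 9 * H
Water correction = 2442 * 9 * 0.123 = 2703.294 kJ/kg
LHV = 51267 - 2703.294 = 48563.71 kJ/kg


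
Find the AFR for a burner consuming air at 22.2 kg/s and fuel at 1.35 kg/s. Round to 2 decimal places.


AFR = m_air / m_fuel
AFR = 22.2 / 1.35 = 16.44


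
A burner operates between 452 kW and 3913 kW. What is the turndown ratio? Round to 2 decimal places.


TDR = Q_max / Q_min
TDR = 3913 / 452 = 8.66


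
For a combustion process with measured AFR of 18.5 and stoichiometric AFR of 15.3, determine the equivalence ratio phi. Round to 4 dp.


phi = AFR_stoich / AFR_actual
phi = 15.3 / 18.5 = 0.8270


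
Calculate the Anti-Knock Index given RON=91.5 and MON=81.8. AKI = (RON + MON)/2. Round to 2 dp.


AKI = (RON + MON) / 2
AKI = (91.5 + 81.8) / 2
AKI = 173.3 / 2 = 86.65


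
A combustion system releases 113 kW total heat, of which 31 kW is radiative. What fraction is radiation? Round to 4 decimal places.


f_rad = Q_rad / Q_total
f_rad = 31 / 113 = 0.2743


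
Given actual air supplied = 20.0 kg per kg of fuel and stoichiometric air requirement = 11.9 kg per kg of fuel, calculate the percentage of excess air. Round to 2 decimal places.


Excess air = actual - stoichiometric = 20.0 - 11.9 = 8.10 kg/kg fuel
Excess air % = (excess / stoich) * 100 = (8.10 / 11.9) * 100 = 68.07%


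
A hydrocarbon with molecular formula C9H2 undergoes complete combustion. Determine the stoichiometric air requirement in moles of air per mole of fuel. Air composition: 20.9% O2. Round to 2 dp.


Balanced combustion: C9H2 + 9.5 O2 -> 9 CO2 + 1 H2O
O2 needed = C + H/4 = 9 + 2/4 = 9.50 moles
Air moles = O2 / 0.209 = 9.50 / 0.209 = 45.45 moles air


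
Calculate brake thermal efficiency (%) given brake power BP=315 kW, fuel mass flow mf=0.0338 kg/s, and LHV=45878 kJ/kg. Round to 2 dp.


eta_BTE = (BP / (mf * LHV)) * 100
Denominator = 0.0338 * 45878 = 1550.6764 kW
eta_BTE = (315 / 1550.6764) * 100 = 20.31%


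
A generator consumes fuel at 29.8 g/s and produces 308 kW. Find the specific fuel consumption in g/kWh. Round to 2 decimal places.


SFC = (mf / BP) * 3600
Rate = 29.8 / 308 = 0.096753 g/(s*kW)
SFC = 0.096753 * 3600 = 348.31 g/kWh


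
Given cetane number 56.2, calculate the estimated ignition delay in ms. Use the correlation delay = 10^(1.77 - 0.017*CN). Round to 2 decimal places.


delay = 10^(1.77 - 0.017*CN)
Exponent = 1.77 - 0.017*56.2 = 0.8146
delay = 10^0.8146 = 6.53 ms


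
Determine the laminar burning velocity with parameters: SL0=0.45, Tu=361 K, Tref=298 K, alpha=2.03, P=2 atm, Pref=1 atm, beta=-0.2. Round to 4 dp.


SL = SL0 * (Tu/Tref)^alpha * (P/Pref)^beta
T ratio = 361/298 = 1.21140940
(T ratio)^alpha = 1.21140940^2.03 = 1.475980
(P/Pref)^beta = 2^(-0.2) = 0.870551
SL = 0.45 * 1.475980 * 0.870551 = 0.5782 m/s


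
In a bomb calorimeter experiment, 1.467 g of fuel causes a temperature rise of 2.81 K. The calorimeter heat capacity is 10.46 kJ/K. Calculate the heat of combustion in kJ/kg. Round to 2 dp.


Hc = C_cal * delta_T / m_fuel
Q_released = 10.46 * 2.81 = 29.3926 kJ
m_fuel = 1.467 g = 1.467/1000 kg = 0.001467 kg
Hc = 29.3926 / 0.001467 = 20035.86 kJ/kg


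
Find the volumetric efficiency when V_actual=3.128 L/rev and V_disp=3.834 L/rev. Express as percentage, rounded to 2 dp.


eta_v = (V_actual / V_disp) * 100
Ratio = 3.128 / 3.834 = 0.8159
eta_v = 0.8159 * 100 = 81.59%


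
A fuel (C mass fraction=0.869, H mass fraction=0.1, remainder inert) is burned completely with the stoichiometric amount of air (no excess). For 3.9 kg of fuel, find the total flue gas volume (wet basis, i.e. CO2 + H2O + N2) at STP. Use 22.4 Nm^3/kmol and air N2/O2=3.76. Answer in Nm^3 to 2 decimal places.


Per kg fuel: CO2 = (C/12 kmol)*22.4 = (0.869/12)*22.4 = 1.62213 Nm^3
Per kg fuel: H2O = (H/2 kmol)*22.4 = (0.1/2)*22.4 = 1.12000 Nm^3
O2 needed per kg fuel = C/12 + H/4 = 0.869/12 + 0.1/4 = 0.09741667 kmol
Per kg fuel: N2 = O2*3.76*22.4 = 0.09741667*3.76*22.4 = 8.20482 Nm^3
Total per kg = 1.62213 + 1.12000 + 8.20482 = 10.94695 Nm^3
Total = 10.94695 * 3.9 = 42.69 Nm^3


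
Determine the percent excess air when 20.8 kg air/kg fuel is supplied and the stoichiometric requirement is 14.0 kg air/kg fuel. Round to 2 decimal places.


Excess air = actual - stoichiometric = 20.8 - 14.0 = 6.80 kg/kg fuel
Excess air % = (excess / stoich) * 100 = (6.80 / 14.0) * 100 = 48.57%


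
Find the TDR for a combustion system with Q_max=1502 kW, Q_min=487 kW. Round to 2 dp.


TDR = Q_max / Q_min
TDR = 1502 / 487 = 3.08


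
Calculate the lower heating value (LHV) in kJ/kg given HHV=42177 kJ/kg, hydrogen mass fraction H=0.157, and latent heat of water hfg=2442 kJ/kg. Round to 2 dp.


LHV = HHV - hfg * 9 * H
Water correction = 2442 * 9 * 0.157 = 3450.546 kJ/kg
LHV = 42177 - 3450.546 = 38726.45 kJ/kg


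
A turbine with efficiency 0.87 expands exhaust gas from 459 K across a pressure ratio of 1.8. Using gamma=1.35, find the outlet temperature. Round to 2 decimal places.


T_out = T_in * (1 - eta * (1 - PR^(-(gamma-1)/gamma)))
Exponent = -(1.35-1)/1.35 = -0.25925926
PR^exp = 1.8^(-0.25925926) = 0.85865408
Factor = 1 - 0.87*(1 - 0.85865408) = 0.87702905
T_out = 459 * 0.87702905 = 402.56 K


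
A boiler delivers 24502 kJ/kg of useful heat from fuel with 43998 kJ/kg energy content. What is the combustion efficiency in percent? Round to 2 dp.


Efficiency = (Q_useful / Q_fuel) * 100
Efficiency = (24502 / 43998) * 100
Efficiency = 0.5569 * 100 = 55.69%


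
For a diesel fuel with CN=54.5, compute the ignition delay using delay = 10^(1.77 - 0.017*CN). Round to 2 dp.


delay = 10^(1.77 - 0.017*CN)
Exponent = 1.77 - 0.017*54.5 = 0.8435
delay = 10^0.8435 = 6.97 ms


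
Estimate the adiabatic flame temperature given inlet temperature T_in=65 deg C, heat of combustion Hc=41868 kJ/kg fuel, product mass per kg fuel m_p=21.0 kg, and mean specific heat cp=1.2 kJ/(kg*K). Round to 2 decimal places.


T_ad = T_in + Hc / (m_p * cp)
Denominator = 21.0 * 1.2 = 25.2000
Temperature rise = 41868 / 25.2000 = 1661.43 K
T_ad = 65 + 1661.43 = 1726.43 deg C


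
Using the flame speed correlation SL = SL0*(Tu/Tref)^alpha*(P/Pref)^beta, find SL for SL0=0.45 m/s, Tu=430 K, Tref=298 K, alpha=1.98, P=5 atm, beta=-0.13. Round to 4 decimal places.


SL = SL0 * (Tu/Tref)^alpha * (P/Pref)^beta
T ratio = 430/298 = 1.44295302
(T ratio)^alpha = 1.44295302^1.98 = 2.066899
(P/Pref)^beta = 5^(-0.13) = 0.811211
SL = 0.45 * 2.066899 * 0.811211 = 0.7545 m/s


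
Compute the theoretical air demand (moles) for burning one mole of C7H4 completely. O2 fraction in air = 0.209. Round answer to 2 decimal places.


Balanced combustion: C7H4 + 8 O2 -> 7 CO2 + 2 H2O
O2 needed = C + H/4 = 7 + 4/4 = 8.00 moles
Air moles = O2 / 0.209 = 8.00 / 0.209 = 38.28 moles air


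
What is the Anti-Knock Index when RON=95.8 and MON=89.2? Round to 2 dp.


AKI = (RON + MON) / 2
AKI = (95.8 + 89.2) / 2
AKI = 185.0 / 2 = 92.50


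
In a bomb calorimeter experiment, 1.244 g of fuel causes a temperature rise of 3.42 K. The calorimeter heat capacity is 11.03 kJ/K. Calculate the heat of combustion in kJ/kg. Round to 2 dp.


Hc = C_cal * delta_T / m_fuel
Q_released = 11.03 * 3.42 = 37.7226 kJ
m_fuel = 1.244 g = 1.244/1000 kg = 0.001244 kg
Hc = 37.7226 / 0.001244 = 30323.63 kJ/kg


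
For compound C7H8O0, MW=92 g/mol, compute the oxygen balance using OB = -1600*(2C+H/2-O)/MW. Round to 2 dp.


OB = -1600 * (2C + H/2 - O) / MW
Inner = 2*7 + 8/2 - 0 = 18.00
OB = -1600 * 18.00 / 92 = -313.04%


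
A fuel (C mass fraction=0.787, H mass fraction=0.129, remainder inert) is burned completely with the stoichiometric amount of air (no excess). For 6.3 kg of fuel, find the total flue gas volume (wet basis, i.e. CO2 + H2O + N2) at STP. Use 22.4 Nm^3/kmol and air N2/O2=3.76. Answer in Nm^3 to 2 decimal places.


Per kg fuel: CO2 = (C/12 kmol)*22.4 = (0.787/12)*22.4 = 1.46907 Nm^3
Per kg fuel: H2O = (H/2 kmol)*22.4 = (0.129/2)*22.4 = 1.44480 Nm^3
O2 needed per kg fuel = C/12 + H/4 = 0.787/12 + 0.129/4 = 0.09783333 kmol
Per kg fuel: N2 = O2*3.76*22.4 = 0.09783333*3.76*22.4 = 8.23991 Nm^3
Total per kg = 1.46907 + 1.44480 + 8.23991 = 11.15378 Nm^3
Total = 11.15378 * 6.3 = 70.27 Nm^3


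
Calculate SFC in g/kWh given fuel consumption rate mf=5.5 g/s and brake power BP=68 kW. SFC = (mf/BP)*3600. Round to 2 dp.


SFC = (mf / BP) * 3600
Rate = 5.5 / 68 = 0.080882 g/(s*kW)
SFC = 0.080882 * 3600 = 291.18 g/kWh


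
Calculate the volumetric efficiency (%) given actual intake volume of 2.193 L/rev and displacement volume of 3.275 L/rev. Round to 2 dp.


eta_v = (V_actual / V_disp) * 100
Ratio = 2.193 / 3.275 = 0.6696
eta_v = 0.6696 * 100 = 66.96%


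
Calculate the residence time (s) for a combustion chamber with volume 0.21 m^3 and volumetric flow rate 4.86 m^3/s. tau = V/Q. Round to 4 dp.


tau = V / Q_flow
tau = 0.21 / 4.86 = 0.0432 s


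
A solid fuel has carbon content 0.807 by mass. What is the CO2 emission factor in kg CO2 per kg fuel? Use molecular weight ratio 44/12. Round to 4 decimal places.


EF = C_frac * (M_CO2 / M_C)
EF = 0.807 * (44/12)
EF = 0.807 * 3.666667 = 2.9590 kg_CO2/kg_fuel


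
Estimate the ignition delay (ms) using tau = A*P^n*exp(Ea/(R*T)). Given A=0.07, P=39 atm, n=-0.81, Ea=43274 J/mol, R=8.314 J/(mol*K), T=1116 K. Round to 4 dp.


tau = A * P^n * exp(Ea/(R*T))
P^n = 39^(-0.81) = 0.05143250
Ea/(R*T) = 43274/(8.314*1116) = 4.663939
exp(Ea/(R*T)) = 106.052963
tau = 0.07 * 0.05143250 * 106.052963 = 0.3818 ms


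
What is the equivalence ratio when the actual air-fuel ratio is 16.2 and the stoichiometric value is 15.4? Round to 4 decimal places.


phi = AFR_stoich / AFR_actual
phi = 15.4 / 16.2 = 0.9506


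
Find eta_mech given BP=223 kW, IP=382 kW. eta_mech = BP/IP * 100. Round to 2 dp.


eta_mech = (BP / IP) * 100
Ratio = 223 / 382 = 0.5838
eta_mech = 0.5838 * 100 = 58.38%


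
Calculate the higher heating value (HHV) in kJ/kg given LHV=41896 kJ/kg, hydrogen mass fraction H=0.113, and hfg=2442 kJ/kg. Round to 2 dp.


HHV = LHV + hfg * 9 * H
Water addition = 2442 * 9 * 0.113 = 2483.514 kJ/kg
HHV = 41896 + 2483.514 = 44379.51 kJ/kg


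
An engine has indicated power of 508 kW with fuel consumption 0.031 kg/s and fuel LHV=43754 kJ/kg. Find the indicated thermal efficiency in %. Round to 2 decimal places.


eta_ith = (IP / (mf * LHV)) * 100
Denominator = 0.031 * 43754 = 1356.3740 kW
eta_ith = (508 / 1356.3740) * 100 = 37.45%


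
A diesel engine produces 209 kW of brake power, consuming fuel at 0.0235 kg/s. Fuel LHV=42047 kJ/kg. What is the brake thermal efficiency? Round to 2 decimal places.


eta_BTE = (BP / (mf * LHV)) * 100
Denominator = 0.0235 * 42047 = 988.1045 kW
eta_BTE = (209 / 988.1045) * 100 = 21.15%


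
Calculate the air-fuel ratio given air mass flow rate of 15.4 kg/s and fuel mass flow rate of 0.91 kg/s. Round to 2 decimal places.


AFR = m_air / m_fuel
AFR = 15.4 / 0.91 = 16.92


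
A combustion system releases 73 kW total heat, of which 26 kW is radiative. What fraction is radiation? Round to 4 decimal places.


f_rad = Q_rad / Q_total
f_rad = 26 / 73 = 0.3562


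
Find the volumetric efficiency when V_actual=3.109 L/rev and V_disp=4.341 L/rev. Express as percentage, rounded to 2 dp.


eta_v = (V_actual / V_disp) * 100
Ratio = 3.109 / 4.341 = 0.7162
eta_v = 0.7162 * 100 = 71.62%


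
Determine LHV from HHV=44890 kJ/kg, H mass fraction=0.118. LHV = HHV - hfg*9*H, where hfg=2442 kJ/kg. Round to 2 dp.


LHV = HHV - hfg * 9 * H
Water correction = 2442 * 9 * 0.118 = 2593.404 kJ/kg
LHV = 44890 - 2593.404 = 42296.60 kJ/kg


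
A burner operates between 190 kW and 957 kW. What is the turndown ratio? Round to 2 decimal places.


TDR = Q_max / Q_min
TDR = 957 / 190 = 5.04


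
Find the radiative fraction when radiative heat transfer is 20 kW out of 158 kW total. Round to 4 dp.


f_rad = Q_rad / Q_total
f_rad = 20 / 158 = 0.1266


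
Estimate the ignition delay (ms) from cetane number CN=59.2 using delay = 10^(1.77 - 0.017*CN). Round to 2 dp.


delay = 10^(1.77 - 0.017*CN)
Exponent = 1.77 - 0.017*59.2 = 0.7636
delay = 10^0.7636 = 5.80 ms


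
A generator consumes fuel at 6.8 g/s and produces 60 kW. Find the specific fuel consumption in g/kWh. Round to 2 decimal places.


SFC = (mf / BP) * 3600
Rate = 6.8 / 60 = 0.113333 g/(s*kW)
SFC = 0.113333 * 3600 = 408.00 g/kWh


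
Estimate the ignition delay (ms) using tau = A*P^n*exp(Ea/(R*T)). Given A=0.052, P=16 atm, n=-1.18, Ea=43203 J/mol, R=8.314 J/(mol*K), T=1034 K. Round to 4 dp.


tau = A * P^n * exp(Ea/(R*T))
P^n = 16^(-1.18) = 0.03794359
Ea/(R*T) = 43203/(8.314*1034) = 5.025547
exp(Ea/(R*T)) = 152.253529
tau = 0.052 * 0.03794359 * 152.253529 = 0.3004 ms


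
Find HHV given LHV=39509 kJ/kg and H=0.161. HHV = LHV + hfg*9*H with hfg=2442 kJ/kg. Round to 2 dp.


HHV = LHV + hfg * 9 * H
Water addition = 2442 * 9 * 0.161 = 3538.458 kJ/kg
HHV = 39509 + 3538.458 = 43047.46 kJ/kg


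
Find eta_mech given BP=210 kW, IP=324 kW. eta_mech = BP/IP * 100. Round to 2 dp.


eta_mech = (BP / IP) * 100
Ratio = 210 / 324 = 0.6481
eta_mech = 0.6481 * 100 = 64.81%


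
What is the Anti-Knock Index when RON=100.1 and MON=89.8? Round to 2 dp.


AKI = (RON + MON) / 2
AKI = (100.1 + 89.8) / 2
AKI = 189.9 / 2 = 94.95


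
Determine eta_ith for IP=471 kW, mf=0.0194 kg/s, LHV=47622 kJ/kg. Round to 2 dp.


eta_ith = (IP / (mf * LHV)) * 100
Denominator = 0.0194 * 47622 = 923.8668 kW
eta_ith = (471 / 923.8668) * 100 = 50.98%


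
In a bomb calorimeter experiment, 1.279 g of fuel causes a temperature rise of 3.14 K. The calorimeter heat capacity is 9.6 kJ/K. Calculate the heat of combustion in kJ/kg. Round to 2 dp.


Hc = C_cal * delta_T / m_fuel
Q_released = 9.6 * 3.14 = 30.1440 kJ
m_fuel = 1.279 g = 1.279/1000 kg = 0.001279 kg
Hc = 30.1440 / 0.001279 = 23568.41 kJ/kg


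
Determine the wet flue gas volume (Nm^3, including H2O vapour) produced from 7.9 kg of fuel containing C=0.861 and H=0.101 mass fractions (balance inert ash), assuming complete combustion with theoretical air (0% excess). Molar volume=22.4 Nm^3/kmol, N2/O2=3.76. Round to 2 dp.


Per kg fuel: CO2 = (C/12 kmol)*22.4 = (0.861/12)*22.4 = 1.60720 Nm^3
Per kg fuel: H2O = (H/2 kmol)*22.4 = (0.101/2)*22.4 = 1.13120 Nm^3
O2 needed per kg fuel = C/12 + H/4 = 0.861/12 + 0.101/4 = 0.09700000 kmol
Per kg fuel: N2 = O2*3.76*22.4 = 0.09700000*3.76*22.4 = 8.16973 Nm^3
Total per kg = 1.60720 + 1.13120 + 8.16973 = 10.90813 Nm^3
Total = 10.90813 * 7.9 = 86.17 Nm^3


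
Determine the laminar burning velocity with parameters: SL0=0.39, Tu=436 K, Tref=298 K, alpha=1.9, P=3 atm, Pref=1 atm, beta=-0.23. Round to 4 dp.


SL = SL0 * (Tu/Tref)^alpha * (P/Pref)^beta
T ratio = 436/298 = 1.46308725
(T ratio)^alpha = 1.46308725^1.9 = 2.060694
(P/Pref)^beta = 3^(-0.23) = 0.776716
SL = 0.39 * 2.060694 * 0.776716 = 0.6242 m/s


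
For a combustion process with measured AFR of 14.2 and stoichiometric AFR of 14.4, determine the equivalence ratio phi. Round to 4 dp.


phi = AFR_stoich / AFR_actual
phi = 14.4 / 14.2 = 1.0141


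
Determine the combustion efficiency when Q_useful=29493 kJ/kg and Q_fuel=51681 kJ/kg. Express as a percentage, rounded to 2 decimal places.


Efficiency = (Q_useful / Q_fuel) * 100
Efficiency = (29493 / 51681) * 100
Efficiency = 0.5707 * 100 = 57.07%


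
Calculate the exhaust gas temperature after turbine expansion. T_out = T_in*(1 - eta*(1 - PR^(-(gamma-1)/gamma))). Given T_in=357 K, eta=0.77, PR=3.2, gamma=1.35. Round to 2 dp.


T_out = T_in * (1 - eta * (1 - PR^(-(gamma-1)/gamma)))
Exponent = -(1.35-1)/1.35 = -0.25925926
PR^exp = 3.2^(-0.25925926) = 0.73966521
Factor = 1 - 0.77*(1 - 0.73966521) = 0.79954221
T_out = 357 * 0.79954221 = 285.44 K


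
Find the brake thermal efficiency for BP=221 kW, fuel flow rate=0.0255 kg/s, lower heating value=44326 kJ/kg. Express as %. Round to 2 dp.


eta_BTE = (BP / (mf * LHV)) * 100
Denominator = 0.0255 * 44326 = 1130.3130 kW
eta_BTE = (221 / 1130.3130) * 100 = 19.55%


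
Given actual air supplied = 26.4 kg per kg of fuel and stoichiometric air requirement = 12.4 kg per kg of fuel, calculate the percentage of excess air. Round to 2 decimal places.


Excess air = actual - stoichiometric = 26.4 - 12.4 = 14.00 kg/kg fuel
Excess air % = (excess / stoich) * 100 = (14.00 / 12.4) * 100 = 112.90%


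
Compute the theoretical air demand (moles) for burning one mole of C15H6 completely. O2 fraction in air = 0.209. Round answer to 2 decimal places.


Balanced combustion: C15H6 + 16.5 O2 -> 15 CO2 + 3 H2O
O2 needed = C + H/4 = 15 + 6/4 = 16.50 moles
Air moles = O2 / 0.209 = 16.50 / 0.209 = 78.95 moles air
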